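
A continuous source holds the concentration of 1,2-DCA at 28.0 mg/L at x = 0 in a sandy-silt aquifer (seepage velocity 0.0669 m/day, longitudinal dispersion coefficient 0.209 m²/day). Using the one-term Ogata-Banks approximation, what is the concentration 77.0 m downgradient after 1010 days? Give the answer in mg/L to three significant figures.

For a continuous step input, C/C₀ ≈ ½·erfc((x−vt)/(2√(Dt))).
vt = 0.0669 × 1010 = 67.569 m and 2√(Dt) = 2√(0.209 × 1010) = 29.06 m.
Argument (x−vt)/(2√(Dt)) = (77.0 − 67.569)/29.06 = 0.3245; ½·erfc(0.3245) = 0.3231.
C = 28.0 × 0.3231 = 9.05 mg/L.

9.05 mg/L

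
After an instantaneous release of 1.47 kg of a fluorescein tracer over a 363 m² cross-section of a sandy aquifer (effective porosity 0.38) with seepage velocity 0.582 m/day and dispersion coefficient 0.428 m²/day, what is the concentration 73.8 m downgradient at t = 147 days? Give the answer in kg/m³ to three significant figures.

0.000219 kg/m³

For an instantaneous plane source, C(x,t) = M/(n_e·A·√(4πDt)) · exp(−(x−vt)²/(4Dt)), with n_e·A the pore (flow) area.
Plume center vt = 0.582 × 147 = 85.554 m, so the well at 73.8 m is 11.754 m upgradient of the peak.
√(4πDt) = 28.12 m, giving peak height M/(n_e·A·√(4πDt)) = 1.47/(0.38 × 363 × 28.12) = 0.0003790 kg/m³.
(x−vt)²/(4Dt) = (-11.754)²/(4 × 0.428 × 147) = 0.5490; exp(−0.5490) = 0.5775.
C = 0.0003790 × 0.5775 = 0.000219 kg/m³.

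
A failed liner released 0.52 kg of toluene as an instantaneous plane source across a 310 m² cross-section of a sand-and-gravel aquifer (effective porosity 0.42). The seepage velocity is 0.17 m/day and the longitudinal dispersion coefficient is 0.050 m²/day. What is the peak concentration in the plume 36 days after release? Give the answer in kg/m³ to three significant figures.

0.000840 kg/m³

The peak of an instantaneous 1D plume sits at x = vt; there the Gaussian factor is 1 and C_max = M/(n_e·A·√(4πDt)), where n_e·A is the pore area the mass is dissolved in.
√(4πDt) = √(4π × 0.050 × 36) = 4.756 m, so C_max = 0.52/(0.42 × 310 × 4.756) = 0.000840 kg/m³.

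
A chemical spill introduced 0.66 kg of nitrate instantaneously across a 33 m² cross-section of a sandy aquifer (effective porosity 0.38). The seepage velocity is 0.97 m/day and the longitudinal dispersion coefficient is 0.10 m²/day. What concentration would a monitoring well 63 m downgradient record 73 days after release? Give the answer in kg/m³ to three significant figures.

0.000680 kg/m³

For an instantaneous plane source, C(x,t) = M/(n_e·A·√(4πDt)) · exp(−(x−vt)²/(4Dt)), with n_e·A the pore (flow) area.
Plume center vt = 0.97 × 73 = 70.81 m, so the well at 63 m is 7.81 m upgradient of the peak.
√(4πDt) = 9.578 m, giving peak height M/(n_e·A·√(4πDt)) = 0.66/(0.38 × 33 × 9.578) = 0.005495 kg/m³.
(x−vt)²/(4Dt) = (-7.81)²/(4 × 0.10 × 73) = 2.089; exp(−2.089) = 0.1238.
C = 0.005495 × 0.1238 = 0.000680 kg/m³.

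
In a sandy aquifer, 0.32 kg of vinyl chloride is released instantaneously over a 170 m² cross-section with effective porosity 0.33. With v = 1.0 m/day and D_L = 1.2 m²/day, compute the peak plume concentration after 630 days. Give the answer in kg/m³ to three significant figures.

5.85e-05 kg/m³

The peak of an instantaneous 1D plume sits at x = vt; there the Gaussian factor is 1 and C_max = M/(n_e·A·√(4πDt)), where n_e·A is the pore area the mass is dissolved in.
√(4πDt) = √(4π × 1.2 × 630) = 97.47 m, so C_max = 0.32/(0.33 × 170 × 97.47) = 5.85e-05 kg/m³.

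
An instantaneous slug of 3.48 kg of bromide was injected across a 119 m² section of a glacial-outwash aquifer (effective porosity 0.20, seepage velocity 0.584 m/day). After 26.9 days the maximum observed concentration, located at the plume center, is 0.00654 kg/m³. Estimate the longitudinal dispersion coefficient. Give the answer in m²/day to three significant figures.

At the plume center C_max = M/(n_e·A·√(4πDt)), so D = M²/(4πt·(n_e·A·C_max)²).
n_e·A·C_max = 0.20 × 119 × 0.00654 = 0.1557 kg/m.
D = 3.48²/(4π × 26.9 × 0.1557²) = 1.48 m²/day.

1.48 m²/day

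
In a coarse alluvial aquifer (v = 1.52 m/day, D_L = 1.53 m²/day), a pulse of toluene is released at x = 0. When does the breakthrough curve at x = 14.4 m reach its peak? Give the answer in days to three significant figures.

8.83 days

For the 1D instantaneous-source solution, setting ∂C/∂t = 0 at fixed x gives v²t² + 2Dt − x² = 0, so t = (√(D² + v²x²) − D)/v².
√(D² + v²x²) = √(1.53² + 1.52² × 14.4²) = 21.94; v² = 2.3104.
t = (21.94 − 1.53)/2.3104 = 8.83 days (vs. the pure-advection estimate x/v = 9.47 d).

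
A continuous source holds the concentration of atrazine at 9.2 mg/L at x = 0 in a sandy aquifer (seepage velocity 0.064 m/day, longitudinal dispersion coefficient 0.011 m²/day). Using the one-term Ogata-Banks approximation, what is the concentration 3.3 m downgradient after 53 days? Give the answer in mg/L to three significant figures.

4.91 mg/L

For a continuous step input, C/C₀ ≈ ½·erfc((x−vt)/(2√(Dt))).
vt = 0.064 × 53 = 3.392 m and 2√(Dt) = 2√(0.011 × 53) = 1.527 m.
Argument (x−vt)/(2√(Dt)) = (3.3 − 3.392)/1.527 = -0.06025; ½·erfc(-0.06025) = 0.5340.
C = 9.2 × 0.5340 = 4.91 mg/L.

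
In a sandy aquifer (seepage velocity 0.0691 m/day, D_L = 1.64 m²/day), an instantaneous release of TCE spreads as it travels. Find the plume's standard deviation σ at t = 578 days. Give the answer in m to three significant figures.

43.5 m

Dispersive spreading gives a Gaussian with σ² = 2Dt; advection only shifts the center.
σ = √(2 × 1.64 × 578) = 43.5 m.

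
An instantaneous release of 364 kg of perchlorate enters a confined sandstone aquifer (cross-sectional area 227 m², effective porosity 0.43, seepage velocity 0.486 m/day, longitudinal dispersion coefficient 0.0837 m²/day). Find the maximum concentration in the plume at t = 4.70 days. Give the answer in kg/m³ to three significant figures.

1.68 kg/m³

The peak of an instantaneous 1D plume sits at x = vt; there the Gaussian factor is 1 and C_max = M/(n_e·A·√(4πDt)), where n_e·A is the pore area the mass is dissolved in.
√(4πDt) = √(4π × 0.0837 × 4.70) = 2.223 m, so C_max = 364/(0.43 × 227 × 2.223) = 1.68 kg/m³.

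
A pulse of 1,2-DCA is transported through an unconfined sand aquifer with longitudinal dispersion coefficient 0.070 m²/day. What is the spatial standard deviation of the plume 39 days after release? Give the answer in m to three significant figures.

Dispersive spreading gives a Gaussian with σ² = 2Dt; advection only shifts the center.
σ = √(2 × 0.070 × 39) = 2.34 m.

2.34 m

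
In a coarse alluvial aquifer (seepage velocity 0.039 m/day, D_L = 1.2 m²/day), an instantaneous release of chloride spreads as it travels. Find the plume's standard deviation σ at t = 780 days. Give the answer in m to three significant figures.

43.3 m

Dispersive spreading gives a Gaussian with σ² = 2Dt; advection only shifts the center.
σ = √(2 × 1.2 × 780) = 43.3 m.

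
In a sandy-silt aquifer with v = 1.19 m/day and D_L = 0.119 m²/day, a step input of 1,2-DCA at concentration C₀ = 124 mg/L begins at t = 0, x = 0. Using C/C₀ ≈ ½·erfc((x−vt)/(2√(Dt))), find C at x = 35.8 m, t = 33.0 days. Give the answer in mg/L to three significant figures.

For a continuous step input, C/C₀ ≈ ½·erfc((x−vt)/(2√(Dt))).
vt = 1.19 × 33.0 = 39.27 m and 2√(Dt) = 2√(0.119 × 33.0) = 3.963 m.
Argument (x−vt)/(2√(Dt)) = (35.8 − 39.27)/3.963 = -0.8756; ½·erfc(-0.8756) = 0.8922.
C = 124 × 0.8922 = 111 mg/L.

111 mg/L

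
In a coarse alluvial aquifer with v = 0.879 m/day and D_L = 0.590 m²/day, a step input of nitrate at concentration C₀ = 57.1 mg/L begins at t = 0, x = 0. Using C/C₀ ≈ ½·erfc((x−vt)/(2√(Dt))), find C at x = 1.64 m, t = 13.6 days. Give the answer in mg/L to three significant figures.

For a continuous step input, C/C₀ ≈ ½·erfc((x−vt)/(2√(Dt))).
vt = 0.879 × 13.6 = 11.9544 m and 2√(Dt) = 2√(0.590 × 13.6) = 5.665 m.
Argument (x−vt)/(2√(Dt)) = (1.64 − 11.9544)/5.665 = -1.821; ½·erfc(-1.821) = 0.9950.
C = 57.1 × 0.9950 = 56.8 mg/L.

56.8 mg/L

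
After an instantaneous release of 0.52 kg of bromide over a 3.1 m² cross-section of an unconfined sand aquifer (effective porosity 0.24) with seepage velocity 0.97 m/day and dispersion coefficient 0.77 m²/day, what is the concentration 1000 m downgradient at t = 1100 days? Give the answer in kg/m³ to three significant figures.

For an instantaneous plane source, C(x,t) = M/(n_e·A·√(4πDt)) · exp(−(x−vt)²/(4Dt)), with n_e·A the pore (flow) area.
Plume center vt = 0.97 × 1100 = 1067 m, so the well at 1000 m is 67 m upgradient of the peak.
√(4πDt) = 103.2 m, giving peak height M/(n_e·A·√(4πDt)) = 0.52/(0.24 × 3.1 × 103.2) = 0.006773 kg/m³.
(x−vt)²/(4Dt) = (-67)²/(4 × 0.77 × 1100) = 1.325; exp(−1.325) = 0.2658.
C = 0.006773 × 0.2658 = 0.00180 kg/m³.

0.00180 kg/m³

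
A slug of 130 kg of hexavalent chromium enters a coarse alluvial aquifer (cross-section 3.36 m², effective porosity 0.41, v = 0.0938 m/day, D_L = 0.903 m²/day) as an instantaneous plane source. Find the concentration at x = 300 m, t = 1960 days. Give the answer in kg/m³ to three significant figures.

For an instantaneous plane source, C(x,t) = M/(n_e·A·√(4πDt)) · exp(−(x−vt)²/(4Dt)), with n_e·A the pore (flow) area.
Plume center vt = 0.0938 × 1960 = 183.848 m, so the well at 300 m is 116.152 m downgradient of the peak.
√(4πDt) = 149.1 m, giving peak height M/(n_e·A·√(4πDt)) = 130/(0.41 × 3.36 × 149.1) = 0.6329 kg/m³.
(x−vt)²/(4Dt) = (116.152)²/(4 × 0.903 × 1960) = 1.906; exp(−1.906) = 0.1487.
C = 0.6329 × 0.1487 = 0.0941 kg/m³.

0.0941 kg/m³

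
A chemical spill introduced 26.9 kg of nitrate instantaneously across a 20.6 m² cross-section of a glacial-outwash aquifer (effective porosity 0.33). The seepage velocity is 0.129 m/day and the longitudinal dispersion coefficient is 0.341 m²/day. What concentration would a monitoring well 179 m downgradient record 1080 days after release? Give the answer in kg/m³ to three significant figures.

0.0200 kg/m³

For an instantaneous plane source, C(x,t) = M/(n_e·A·√(4πDt)) · exp(−(x−vt)²/(4Dt)), with n_e·A the pore (flow) area.
Plume center vt = 0.129 × 1080 = 139.32 m, so the well at 179 m is 39.68 m downgradient of the peak.
√(4πDt) = 68.03 m, giving peak height M/(n_e·A·√(4πDt)) = 26.9/(0.33 × 20.6 × 68.03) = 0.05817 kg/m³.
(x−vt)²/(4Dt) = (39.68)²/(4 × 0.341 × 1080) = 1.069; exp(−1.069) = 0.3434.
C = 0.05817 × 0.3434 = 0.0200 kg/m³.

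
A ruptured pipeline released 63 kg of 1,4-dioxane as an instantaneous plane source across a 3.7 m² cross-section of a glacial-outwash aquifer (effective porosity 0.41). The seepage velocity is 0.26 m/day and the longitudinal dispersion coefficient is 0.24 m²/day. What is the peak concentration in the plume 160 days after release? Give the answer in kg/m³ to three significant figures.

The peak of an instantaneous 1D plume sits at x = vt; there the Gaussian factor is 1 and C_max = M/(n_e·A·√(4πDt)), where n_e·A is the pore area the mass is dissolved in.
√(4πDt) = √(4π × 0.24 × 160) = 21.97 m, so C_max = 63/(0.41 × 3.7 × 21.97) = 1.89 kg/m³.

1.89 kg/m³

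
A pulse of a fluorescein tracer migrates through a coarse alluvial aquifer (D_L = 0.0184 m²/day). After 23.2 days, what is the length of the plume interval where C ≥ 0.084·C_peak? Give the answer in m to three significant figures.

4.11 m

The plume is Gaussian with σ = √(2Dt) = √(2 × 0.0184 × 23.2) = 0.9240 m.
C/C_peak = exp(−Δx²/(2σ²)) = 0.084 ⇒ Δx = σ·√(−2 ln 0.084) = 0.9240 × 2.226 = 2.057 m.
Width = 2Δx = 4.11 m.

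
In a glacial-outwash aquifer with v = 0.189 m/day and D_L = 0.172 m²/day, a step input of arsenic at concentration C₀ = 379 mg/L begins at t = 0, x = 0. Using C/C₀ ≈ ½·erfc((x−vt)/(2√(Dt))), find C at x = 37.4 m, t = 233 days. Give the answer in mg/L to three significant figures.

292 mg/L

For a continuous step input, C/C₀ ≈ ½·erfc((x−vt)/(2√(Dt))).
vt = 0.189 × 233 = 44.037 m and 2√(Dt) = 2√(0.172 × 233) = 12.66 m.
Argument (x−vt)/(2√(Dt)) = (37.4 − 44.037)/12.66 = -0.5242; ½·erfc(-0.5242) = 0.7708.
C = 379 × 0.7708 = 292 mg/L.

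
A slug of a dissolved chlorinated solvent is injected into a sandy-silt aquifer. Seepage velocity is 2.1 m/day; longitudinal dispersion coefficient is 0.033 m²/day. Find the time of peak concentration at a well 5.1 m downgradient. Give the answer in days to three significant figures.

For the 1D instantaneous-source solution, setting ∂C/∂t = 0 at fixed x gives v²t² + 2Dt − x² = 0, so t = (√(D² + v²x²) − D)/v².
√(D² + v²x²) = √(0.033² + 2.1² × 5.1²) = 10.71; v² = 4.41.
t = (10.71 − 0.033)/4.41 = 2.42 days (vs. the pure-advection estimate x/v = 2.43 d).

2.42 days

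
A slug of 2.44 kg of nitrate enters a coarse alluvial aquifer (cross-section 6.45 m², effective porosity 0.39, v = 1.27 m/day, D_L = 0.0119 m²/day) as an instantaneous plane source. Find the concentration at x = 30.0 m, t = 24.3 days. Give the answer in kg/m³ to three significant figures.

For an instantaneous plane source, C(x,t) = M/(n_e·A·√(4πDt)) · exp(−(x−vt)²/(4Dt)), with n_e·A the pore (flow) area.
Plume center vt = 1.27 × 24.3 = 30.861 m, so the well at 30.0 m is 0.861 m upgradient of the peak.
√(4πDt) = 1.906 m, giving peak height M/(n_e·A·√(4πDt)) = 2.44/(0.39 × 6.45 × 1.906) = 0.5089 kg/m³.
(x−vt)²/(4Dt) = (-0.861)²/(4 × 0.0119 × 24.3) = 0.6409; exp(−0.6409) = 0.5268.
C = 0.5089 × 0.5268 = 0.268 kg/m³.

0.268 kg/m³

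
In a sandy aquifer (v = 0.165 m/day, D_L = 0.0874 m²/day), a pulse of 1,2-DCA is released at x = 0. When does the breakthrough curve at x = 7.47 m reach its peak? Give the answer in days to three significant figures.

42.2 days

For the 1D instantaneous-source solution, setting ∂C/∂t = 0 at fixed x gives v²t² + 2Dt − x² = 0, so t = (√(D² + v²x²) − D)/v².
√(D² + v²x²) = √(0.0874² + 0.165² × 7.47²) = 1.236; v² = 0.027225.
t = (1.236 − 0.0874)/0.027225 = 42.2 days (vs. the pure-advection estimate x/v = 45.3 d).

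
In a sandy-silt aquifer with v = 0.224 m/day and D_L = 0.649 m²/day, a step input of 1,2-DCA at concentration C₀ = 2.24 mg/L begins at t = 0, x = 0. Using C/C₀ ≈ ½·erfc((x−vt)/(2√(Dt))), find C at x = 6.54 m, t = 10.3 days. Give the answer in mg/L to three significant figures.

0.277 mg/L

For a continuous step input, C/C₀ ≈ ½·erfc((x−vt)/(2√(Dt))).
vt = 0.224 × 10.3 = 2.3072 m and 2√(Dt) = 2√(0.649 × 10.3) = 5.171 m.
Argument (x−vt)/(2√(Dt)) = (6.54 − 2.3072)/5.171 = 0.8186; ½·erfc(0.8186) = 0.1235.
C = 2.24 × 0.1235 = 0.277 mg/L.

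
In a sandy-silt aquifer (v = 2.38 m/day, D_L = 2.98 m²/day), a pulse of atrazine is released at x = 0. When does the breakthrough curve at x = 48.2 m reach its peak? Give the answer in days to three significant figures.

19.7 days

For the 1D instantaneous-source solution, setting ∂C/∂t = 0 at fixed x gives v²t² + 2Dt − x² = 0, so t = (√(D² + v²x²) − D)/v².
√(D² + v²x²) = √(2.98² + 2.38² × 48.2²) = 114.8; v² = 5.6644.
t = (114.8 − 2.98)/5.6644 = 19.7 days (vs. the pure-advection estimate x/v = 20.3 d).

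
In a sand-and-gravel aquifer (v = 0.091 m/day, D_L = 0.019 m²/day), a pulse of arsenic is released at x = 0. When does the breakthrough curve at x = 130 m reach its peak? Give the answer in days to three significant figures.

For the 1D instantaneous-source solution, setting ∂C/∂t = 0 at fixed x gives v²t² + 2Dt − x² = 0, so t = (√(D² + v²x²) − D)/v².
√(D² + v²x²) = √(0.019² + 0.091² × 130²) = 11.83; v² = 0.008281.
t = (11.83 − 0.019)/0.008281 = 1430 days (vs. the pure-advection estimate x/v = 1430 d).

1430 days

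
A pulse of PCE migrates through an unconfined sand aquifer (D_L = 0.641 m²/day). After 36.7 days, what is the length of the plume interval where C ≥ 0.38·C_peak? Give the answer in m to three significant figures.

The plume is Gaussian with σ = √(2Dt) = √(2 × 0.641 × 36.7) = 6.859 m.
C/C_peak = exp(−Δx²/(2σ²)) = 0.38 ⇒ Δx = σ·√(−2 ln 0.38) = 6.859 × 1.391 = 9.541 m.
Width = 2Δx = 19.1 m.

19.1 m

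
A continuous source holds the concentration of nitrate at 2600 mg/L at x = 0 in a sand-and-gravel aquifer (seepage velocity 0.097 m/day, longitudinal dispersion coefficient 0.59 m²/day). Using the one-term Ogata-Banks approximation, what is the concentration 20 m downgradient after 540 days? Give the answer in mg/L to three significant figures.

For a continuous step input, C/C₀ ≈ ½·erfc((x−vt)/(2√(Dt))).
vt = 0.097 × 540 = 52.38 m and 2√(Dt) = 2√(0.59 × 540) = 35.70 m.
Argument (x−vt)/(2√(Dt)) = (20 − 52.38)/35.70 = -0.9070; ½·erfc(-0.9070) = 0.9002.
C = 2600 × 0.9002 = 2340 mg/L.

2340 mg/L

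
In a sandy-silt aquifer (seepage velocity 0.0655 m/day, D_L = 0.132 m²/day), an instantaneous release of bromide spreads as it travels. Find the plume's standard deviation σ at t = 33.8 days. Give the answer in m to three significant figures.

2.99 m

Dispersive spreading gives a Gaussian with σ² = 2Dt; advection only shifts the center.
σ = √(2 × 0.132 × 33.8) = 2.99 m.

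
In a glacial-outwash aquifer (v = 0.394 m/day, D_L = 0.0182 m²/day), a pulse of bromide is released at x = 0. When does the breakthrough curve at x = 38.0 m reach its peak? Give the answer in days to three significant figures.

96.3 days

For the 1D instantaneous-source solution, setting ∂C/∂t = 0 at fixed x gives v²t² + 2Dt − x² = 0, so t = (√(D² + v²x²) − D)/v².
√(D² + v²x²) = √(0.0182² + 0.394² × 38.0²) = 14.97; v² = 0.155236.
t = (14.97 − 0.0182)/0.155236 = 96.3 days (vs. the pure-advection estimate x/v = 96.4 d).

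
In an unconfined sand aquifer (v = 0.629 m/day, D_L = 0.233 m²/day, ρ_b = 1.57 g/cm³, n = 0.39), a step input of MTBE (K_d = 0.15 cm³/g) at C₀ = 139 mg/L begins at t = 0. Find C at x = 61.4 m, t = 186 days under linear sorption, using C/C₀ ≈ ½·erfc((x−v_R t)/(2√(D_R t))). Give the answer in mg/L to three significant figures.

Retardation factor R = 1 + ρ_b·K_d/n = 1 + 1.57 × 0.15/0.39 = 1.604.
Sorption retards both mechanisms: v_R = v/R = 0.3921 m/day, D_R = D/R = 0.1453 m²/day.
v_R·t = 0.3921 × 186 = 72.9306 m; 2√(D_R t) = 10.40 m; argument = (61.4 − 72.9306)/10.40 = -1.109.
C = C₀ × ½·erfc(-1.109) = 139 × 0.9416 = 131 mg/L.

131 mg/L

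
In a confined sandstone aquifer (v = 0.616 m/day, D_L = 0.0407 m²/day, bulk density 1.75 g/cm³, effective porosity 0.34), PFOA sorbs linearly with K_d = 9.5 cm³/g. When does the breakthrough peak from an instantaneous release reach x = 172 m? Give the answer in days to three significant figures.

Retardation factor R = 1 + ρ_b·K_d/n = 1 + 1.75 × 9.5/0.34 = 49.90.
Sorption retards both mechanisms: v_R = v/R = 0.01234 m/day, D_R = D/R = 0.0008156 m²/day.
Peak time from v_R²t² + 2D_R t − x² = 0: t = (√(D_R² + v_R²x²) − D_R)/v_R².
√(D_R² + v_R²x²) = √(0.0008156² + 0.01234² × 172²) = 2.122; v_R² = 0.0001523.
t = (2.122 − 0.0008156)/0.0001523 = 13900 days.

13900 days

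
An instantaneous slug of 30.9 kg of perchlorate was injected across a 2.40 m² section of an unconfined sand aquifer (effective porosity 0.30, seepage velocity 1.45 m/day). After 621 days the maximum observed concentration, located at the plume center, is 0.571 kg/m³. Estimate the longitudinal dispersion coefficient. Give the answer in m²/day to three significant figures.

0.724 m²/day

At the plume center C_max = M/(n_e·A·√(4πDt)), so D = M²/(4πt·(n_e·A·C_max)²).
n_e·A·C_max = 0.30 × 2.40 × 0.571 = 0.4111 kg/m.
D = 30.9²/(4π × 621 × 0.4111²) = 0.724 m²/day.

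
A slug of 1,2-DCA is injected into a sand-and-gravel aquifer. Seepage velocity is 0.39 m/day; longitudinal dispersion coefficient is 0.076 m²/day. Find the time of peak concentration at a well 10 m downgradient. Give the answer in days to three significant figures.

For the 1D instantaneous-source solution, setting ∂C/∂t = 0 at fixed x gives v²t² + 2Dt − x² = 0, so t = (√(D² + v²x²) − D)/v².
√(D² + v²x²) = √(0.076² + 0.39² × 10²) = 3.901; v² = 0.1521.
t = (3.901 − 0.076)/0.1521 = 25.1 days (vs. the pure-advection estimate x/v = 25.6 d).

25.1 days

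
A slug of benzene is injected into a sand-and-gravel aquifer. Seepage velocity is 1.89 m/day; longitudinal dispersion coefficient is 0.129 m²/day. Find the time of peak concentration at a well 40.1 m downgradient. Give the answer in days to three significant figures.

21.2 days

For the 1D instantaneous-source solution, setting ∂C/∂t = 0 at fixed x gives v²t² + 2Dt − x² = 0, so t = (√(D² + v²x²) − D)/v².
√(D² + v²x²) = √(0.129² + 1.89² × 40.1²) = 75.79; v² = 3.5721.
t = (75.79 − 0.129)/3.5721 = 21.2 days (vs. the pure-advection estimate x/v = 21.2 d).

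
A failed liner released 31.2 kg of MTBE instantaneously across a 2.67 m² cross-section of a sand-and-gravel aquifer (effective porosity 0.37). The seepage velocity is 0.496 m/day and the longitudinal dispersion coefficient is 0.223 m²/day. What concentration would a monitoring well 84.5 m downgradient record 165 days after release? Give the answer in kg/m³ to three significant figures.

For an instantaneous plane source, C(x,t) = M/(n_e·A·√(4πDt)) · exp(−(x−vt)²/(4Dt)), with n_e·A the pore (flow) area.
Plume center vt = 0.496 × 165 = 81.84 m, so the well at 84.5 m is 2.66 m downgradient of the peak.
√(4πDt) = 21.50 m, giving peak height M/(n_e·A·√(4πDt)) = 31.2/(0.37 × 2.67 × 21.50) = 1.469 kg/m³.
(x−vt)²/(4Dt) = (2.66)²/(4 × 0.223 × 165) = 0.04807; exp(−0.04807) = 0.9531.
C = 1.469 × 0.9531 = 1.40 kg/m³.

1.40 kg/m³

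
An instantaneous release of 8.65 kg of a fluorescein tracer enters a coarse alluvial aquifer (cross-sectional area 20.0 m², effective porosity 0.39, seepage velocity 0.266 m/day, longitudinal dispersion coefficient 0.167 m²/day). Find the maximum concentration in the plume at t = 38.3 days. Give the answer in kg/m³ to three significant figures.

0.124 kg/m³

The peak of an instantaneous 1D plume sits at x = vt; there the Gaussian factor is 1 and C_max = M/(n_e·A·√(4πDt)), where n_e·A is the pore area the mass is dissolved in.
√(4πDt) = √(4π × 0.167 × 38.3) = 8.965 m, so C_max = 8.65/(0.39 × 20.0 × 8.965) = 0.124 kg/m³.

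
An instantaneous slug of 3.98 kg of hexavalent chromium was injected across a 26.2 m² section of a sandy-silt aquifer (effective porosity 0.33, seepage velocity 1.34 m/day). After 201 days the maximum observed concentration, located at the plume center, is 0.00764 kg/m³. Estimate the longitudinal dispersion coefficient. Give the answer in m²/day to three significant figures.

1.44 m²/day

At the plume center C_max = M/(n_e·A·√(4πDt)), so D = M²/(4πt·(n_e·A·C_max)²).
n_e·A·C_max = 0.33 × 26.2 × 0.00764 = 0.06606 kg/m.
D = 3.98²/(4π × 201 × 0.06606²) = 1.44 m²/day.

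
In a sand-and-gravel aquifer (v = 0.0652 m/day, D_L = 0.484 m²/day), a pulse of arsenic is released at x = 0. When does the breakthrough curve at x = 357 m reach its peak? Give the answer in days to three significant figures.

For the 1D instantaneous-source solution, setting ∂C/∂t = 0 at fixed x gives v²t² + 2Dt − x² = 0, so t = (√(D² + v²x²) − D)/v².
√(D² + v²x²) = √(0.484² + 0.0652² × 357²) = 23.28; v² = 0.00425104.
t = (23.28 − 0.484)/0.00425104 = 5360 days (vs. the pure-advection estimate x/v = 5480 d).

5360 days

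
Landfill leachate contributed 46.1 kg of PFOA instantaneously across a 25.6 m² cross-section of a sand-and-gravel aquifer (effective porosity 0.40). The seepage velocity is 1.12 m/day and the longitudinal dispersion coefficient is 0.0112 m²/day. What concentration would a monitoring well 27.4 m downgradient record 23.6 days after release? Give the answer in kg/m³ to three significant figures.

1.02 kg/m³

For an instantaneous plane source, C(x,t) = M/(n_e·A·√(4πDt)) · exp(−(x−vt)²/(4Dt)), with n_e·A the pore (flow) area.
Plume center vt = 1.12 × 23.6 = 26.432 m, so the well at 27.4 m is 0.968 m downgradient of the peak.
√(4πDt) = 1.823 m, giving peak height M/(n_e·A·√(4πDt)) = 46.1/(0.40 × 25.6 × 1.823) = 2.470 kg/m³.
(x−vt)²/(4Dt) = (0.968)²/(4 × 0.0112 × 23.6) = 0.8863; exp(−0.8863) = 0.4122.
C = 2.470 × 0.4122 = 1.02 kg/m³.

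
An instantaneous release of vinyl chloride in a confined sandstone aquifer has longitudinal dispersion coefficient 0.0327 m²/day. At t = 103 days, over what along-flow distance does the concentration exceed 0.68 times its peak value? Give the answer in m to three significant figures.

The plume is Gaussian with σ = √(2Dt) = √(2 × 0.0327 × 103) = 2.595 m.
C/C_peak = exp(−Δx²/(2σ²)) = 0.68 ⇒ Δx = σ·√(−2 ln 0.68) = 2.595 × 0.8783 = 2.279 m.
Width = 2Δx = 4.56 m.

4.56 m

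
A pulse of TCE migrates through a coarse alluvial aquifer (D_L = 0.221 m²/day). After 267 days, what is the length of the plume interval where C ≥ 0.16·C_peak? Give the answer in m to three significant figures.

The plume is Gaussian with σ = √(2Dt) = √(2 × 0.221 × 267) = 10.86 m.
C/C_peak = exp(−Δx²/(2σ²)) = 0.16 ⇒ Δx = σ·√(−2 ln 0.16) = 10.86 × 1.914 = 20.79 m.
Width = 2Δx = 41.6 m.

41.6 m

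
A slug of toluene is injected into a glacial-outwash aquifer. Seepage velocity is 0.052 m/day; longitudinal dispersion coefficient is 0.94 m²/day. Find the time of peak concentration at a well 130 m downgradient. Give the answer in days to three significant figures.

2180 days

For the 1D instantaneous-source solution, setting ∂C/∂t = 0 at fixed x gives v²t² + 2Dt − x² = 0, so t = (√(D² + v²x²) − D)/v².
√(D² + v²x²) = √(0.94² + 0.052² × 130²) = 6.825; v² = 0.002704.
t = (6.825 − 0.94)/0.002704 = 2180 days (vs. the pure-advection estimate x/v = 2500 d).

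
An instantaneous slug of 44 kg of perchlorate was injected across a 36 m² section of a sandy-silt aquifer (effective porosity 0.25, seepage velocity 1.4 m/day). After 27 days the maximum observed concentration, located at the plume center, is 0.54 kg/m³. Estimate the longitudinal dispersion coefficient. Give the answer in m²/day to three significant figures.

0.242 m²/day

At the plume center C_max = M/(n_e·A·√(4πDt)), so D = M²/(4πt·(n_e·A·C_max)²).
n_e·A·C_max = 0.25 × 36 × 0.54 = 4.860 kg/m.
D = 44²/(4π × 27 × 4.860²) = 0.242 m²/day.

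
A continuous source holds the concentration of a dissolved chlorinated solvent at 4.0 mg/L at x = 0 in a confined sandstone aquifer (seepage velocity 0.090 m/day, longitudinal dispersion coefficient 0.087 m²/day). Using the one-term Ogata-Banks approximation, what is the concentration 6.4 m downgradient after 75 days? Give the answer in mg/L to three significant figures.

For a continuous step input, C/C₀ ≈ ½·erfc((x−vt)/(2√(Dt))).
vt = 0.090 × 75 = 6.75 m and 2√(Dt) = 2√(0.087 × 75) = 5.109 m.
Argument (x−vt)/(2√(Dt)) = (6.4 − 6.75)/5.109 = -0.06851; ½·erfc(-0.06851) = 0.5386.
C = 4.0 × 0.5386 = 2.15 mg/L.

2.15 mg/L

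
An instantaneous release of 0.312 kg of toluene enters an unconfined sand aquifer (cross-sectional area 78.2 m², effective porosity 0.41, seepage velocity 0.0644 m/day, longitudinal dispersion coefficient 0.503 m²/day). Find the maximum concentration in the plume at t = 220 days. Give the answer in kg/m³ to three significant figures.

The peak of an instantaneous 1D plume sits at x = vt; there the Gaussian factor is 1 and C_max = M/(n_e·A·√(4πDt)), where n_e·A is the pore area the mass is dissolved in.
√(4πDt) = √(4π × 0.503 × 220) = 37.29 m, so C_max = 0.312/(0.41 × 78.2 × 37.29) = 0.000261 kg/m³.

0.000261 kg/m³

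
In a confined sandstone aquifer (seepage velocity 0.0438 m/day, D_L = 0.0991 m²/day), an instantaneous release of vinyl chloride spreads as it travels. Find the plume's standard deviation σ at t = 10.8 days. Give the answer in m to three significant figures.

Dispersive spreading gives a Gaussian with σ² = 2Dt; advection only shifts the center.
σ = √(2 × 0.0991 × 10.8) = 1.46 m.

1.46 m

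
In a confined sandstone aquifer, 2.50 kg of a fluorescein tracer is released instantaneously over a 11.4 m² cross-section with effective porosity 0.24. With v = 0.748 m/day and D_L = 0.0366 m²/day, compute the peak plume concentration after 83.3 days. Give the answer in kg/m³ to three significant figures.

0.148 kg/m³

The peak of an instantaneous 1D plume sits at x = vt; there the Gaussian factor is 1 and C_max = M/(n_e·A·√(4πDt)), where n_e·A is the pore area the mass is dissolved in.
√(4πDt) = √(4π × 0.0366 × 83.3) = 6.190 m, so C_max = 2.50/(0.24 × 11.4 × 6.190) = 0.148 kg/m³.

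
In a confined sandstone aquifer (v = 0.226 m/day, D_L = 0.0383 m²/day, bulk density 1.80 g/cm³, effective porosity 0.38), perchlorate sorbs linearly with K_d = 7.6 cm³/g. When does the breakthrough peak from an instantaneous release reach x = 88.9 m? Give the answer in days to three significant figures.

14500 days

Retardation factor R = 1 + ρ_b·K_d/n = 1 + 1.80 × 7.6/0.38 = 37.00.
Sorption retards both mechanisms: v_R = v/R = 0.006108 m/day, D_R = D/R = 0.001035 m²/day.
Peak time from v_R²t² + 2D_R t − x² = 0: t = (√(D_R² + v_R²x²) − D_R)/v_R².
√(D_R² + v_R²x²) = √(0.001035² + 0.006108² × 88.9²) = 0.5430; v_R² = 3.731e-05.
t = (0.5430 − 0.001035)/3.731e-05 = 14500 days.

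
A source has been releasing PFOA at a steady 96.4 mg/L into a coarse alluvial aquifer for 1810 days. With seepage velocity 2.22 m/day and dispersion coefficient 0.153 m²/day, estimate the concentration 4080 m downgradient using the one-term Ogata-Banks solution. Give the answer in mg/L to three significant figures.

0.416 mg/L

For a continuous step input, C/C₀ ≈ ½·erfc((x−vt)/(2√(Dt))).
vt = 2.22 × 1810 = 4018.2 m and 2√(Dt) = 2√(0.153 × 1810) = 33.28 m.
Argument (x−vt)/(2√(Dt)) = (4080 − 4018.2)/33.28 = 1.857; ½·erfc(1.857) = 0.004317.
C = 96.4 × 0.004317 = 0.416 mg/L.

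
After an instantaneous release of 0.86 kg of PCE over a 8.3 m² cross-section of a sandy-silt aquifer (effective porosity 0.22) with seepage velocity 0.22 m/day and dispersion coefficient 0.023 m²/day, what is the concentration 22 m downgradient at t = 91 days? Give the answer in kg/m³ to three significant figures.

For an instantaneous plane source, C(x,t) = M/(n_e·A·√(4πDt)) · exp(−(x−vt)²/(4Dt)), with n_e·A the pore (flow) area.
Plume center vt = 0.22 × 91 = 20.02 m, so the well at 22 m is 1.98 m downgradient of the peak.
√(4πDt) = 5.128 m, giving peak height M/(n_e·A·√(4πDt)) = 0.86/(0.22 × 8.3 × 5.128) = 0.09184 kg/m³.
(x−vt)²/(4Dt) = (1.98)²/(4 × 0.023 × 91) = 0.4683; exp(−0.4683) = 0.6261.
C = 0.09184 × 0.6261 = 0.0575 kg/m³.

0.0575 kg/m³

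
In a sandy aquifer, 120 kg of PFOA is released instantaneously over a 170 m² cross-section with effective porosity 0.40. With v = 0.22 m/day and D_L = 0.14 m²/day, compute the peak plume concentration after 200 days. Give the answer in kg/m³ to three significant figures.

The peak of an instantaneous 1D plume sits at x = vt; there the Gaussian factor is 1 and C_max = M/(n_e·A·√(4πDt)), where n_e·A is the pore area the mass is dissolved in.
√(4πDt) = √(4π × 0.14 × 200) = 18.76 m, so C_max = 120/(0.40 × 170 × 18.76) = 0.0941 kg/m³.

0.0941 kg/m³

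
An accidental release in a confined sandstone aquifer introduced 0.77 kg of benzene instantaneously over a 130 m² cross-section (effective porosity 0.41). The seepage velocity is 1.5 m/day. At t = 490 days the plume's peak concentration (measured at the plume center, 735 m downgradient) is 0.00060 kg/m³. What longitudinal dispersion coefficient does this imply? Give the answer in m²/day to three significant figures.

At the plume center C_max = M/(n_e·A·√(4πDt)), so D = M²/(4πt·(n_e·A·C_max)²).
n_e·A·C_max = 0.41 × 130 × 0.00060 = 0.03198 kg/m.
D = 0.77²/(4π × 490 × 0.03198²) = 0.0941 m²/day.

0.0941 m²/day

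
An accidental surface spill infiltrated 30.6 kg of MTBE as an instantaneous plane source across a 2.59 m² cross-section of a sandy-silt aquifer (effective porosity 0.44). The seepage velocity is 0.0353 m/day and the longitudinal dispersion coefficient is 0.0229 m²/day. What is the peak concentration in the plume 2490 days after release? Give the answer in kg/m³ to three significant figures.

1.00 kg/m³

The peak of an instantaneous 1D plume sits at x = vt; there the Gaussian factor is 1 and C_max = M/(n_e·A·√(4πDt)), where n_e·A is the pore area the mass is dissolved in.
√(4πDt) = √(4π × 0.0229 × 2490) = 26.77 m, so C_max = 30.6/(0.44 × 2.59 × 26.77) = 1.00 kg/m³.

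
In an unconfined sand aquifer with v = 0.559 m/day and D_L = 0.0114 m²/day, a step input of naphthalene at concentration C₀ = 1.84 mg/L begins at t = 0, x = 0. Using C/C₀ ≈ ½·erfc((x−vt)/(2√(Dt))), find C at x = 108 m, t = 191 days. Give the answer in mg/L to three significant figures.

0.511 mg/L

For a continuous step input, C/C₀ ≈ ½·erfc((x−vt)/(2√(Dt))).
vt = 0.559 × 191 = 106.769 m and 2√(Dt) = 2√(0.0114 × 191) = 2.951 m.
Argument (x−vt)/(2√(Dt)) = (108 − 106.769)/2.951 = 0.4171; ½·erfc(0.4171) = 0.2776.
C = 1.84 × 0.2776 = 0.511 mg/L.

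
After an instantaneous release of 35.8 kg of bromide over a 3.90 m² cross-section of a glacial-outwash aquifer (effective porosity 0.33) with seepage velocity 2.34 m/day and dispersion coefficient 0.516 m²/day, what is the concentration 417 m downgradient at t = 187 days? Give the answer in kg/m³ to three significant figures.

For an instantaneous plane source, C(x,t) = M/(n_e·A·√(4πDt)) · exp(−(x−vt)²/(4Dt)), with n_e·A the pore (flow) area.
Plume center vt = 2.34 × 187 = 437.58 m, so the well at 417 m is 20.58 m upgradient of the peak.
√(4πDt) = 34.82 m, giving peak height M/(n_e·A·√(4πDt)) = 35.8/(0.33 × 3.90 × 34.82) = 0.7989 kg/m³.
(x−vt)²/(4Dt) = (-20.58)²/(4 × 0.516 × 187) = 1.097; exp(−1.097) = 0.3339.
C = 0.7989 × 0.3339 = 0.267 kg/m³.

0.267 kg/m³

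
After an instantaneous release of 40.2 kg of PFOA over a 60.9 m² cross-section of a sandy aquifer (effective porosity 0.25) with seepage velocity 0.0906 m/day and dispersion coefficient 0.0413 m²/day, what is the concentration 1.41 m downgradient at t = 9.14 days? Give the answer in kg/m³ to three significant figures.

For an instantaneous plane source, C(x,t) = M/(n_e·A·√(4πDt)) · exp(−(x−vt)²/(4Dt)), with n_e·A the pore (flow) area.
Plume center vt = 0.0906 × 9.14 = 0.828084 m, so the well at 1.41 m is 0.581916 m downgradient of the peak.
√(4πDt) = 2.178 m, giving peak height M/(n_e·A·√(4πDt)) = 40.2/(0.25 × 60.9 × 2.178) = 1.212 kg/m³.
(x−vt)²/(4Dt) = (0.581916)²/(4 × 0.0413 × 9.14) = 0.2243; exp(−0.2243) = 0.7991.
C = 1.212 × 0.7991 = 0.969 kg/m³.

0.969 kg/m³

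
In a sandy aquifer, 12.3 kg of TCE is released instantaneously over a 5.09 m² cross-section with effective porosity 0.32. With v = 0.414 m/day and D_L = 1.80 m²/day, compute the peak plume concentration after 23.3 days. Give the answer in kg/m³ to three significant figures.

The peak of an instantaneous 1D plume sits at x = vt; there the Gaussian factor is 1 and C_max = M/(n_e·A·√(4πDt)), where n_e·A is the pore area the mass is dissolved in.
√(4πDt) = √(4π × 1.80 × 23.3) = 22.96 m, so C_max = 12.3/(0.32 × 5.09 × 22.96) = 0.329 kg/m³.

0.329 kg/m³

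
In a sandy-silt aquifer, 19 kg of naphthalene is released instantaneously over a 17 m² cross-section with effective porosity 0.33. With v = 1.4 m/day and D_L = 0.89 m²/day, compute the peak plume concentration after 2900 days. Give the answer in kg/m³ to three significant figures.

0.0188 kg/m³

The peak of an instantaneous 1D plume sits at x = vt; there the Gaussian factor is 1 and C_max = M/(n_e·A·√(4πDt)), where n_e·A is the pore area the mass is dissolved in.
√(4πDt) = √(4π × 0.89 × 2900) = 180.1 m, so C_max = 19/(0.33 × 17 × 180.1) = 0.0188 kg/m³.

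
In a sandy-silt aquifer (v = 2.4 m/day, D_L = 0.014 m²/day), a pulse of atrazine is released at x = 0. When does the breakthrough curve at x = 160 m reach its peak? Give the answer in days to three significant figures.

66.7 days

For the 1D instantaneous-source solution, setting ∂C/∂t = 0 at fixed x gives v²t² + 2Dt − x² = 0, so t = (√(D² + v²x²) − D)/v².
√(D² + v²x²) = √(0.014² + 2.4² × 160²) = 384.0; v² = 5.76.
t = (384.0 − 0.014)/5.76 = 66.7 days (vs. the pure-advection estimate x/v = 66.7 d).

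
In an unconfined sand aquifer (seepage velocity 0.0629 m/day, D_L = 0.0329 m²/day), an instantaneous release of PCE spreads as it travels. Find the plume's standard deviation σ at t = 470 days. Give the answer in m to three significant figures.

5.56 m

Dispersive spreading gives a Gaussian with σ² = 2Dt; advection only shifts the center.
σ = √(2 × 0.0329 × 470) = 5.56 m.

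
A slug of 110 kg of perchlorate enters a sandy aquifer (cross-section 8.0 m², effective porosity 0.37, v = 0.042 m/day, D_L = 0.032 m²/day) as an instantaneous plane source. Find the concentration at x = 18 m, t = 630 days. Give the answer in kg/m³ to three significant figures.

For an instantaneous plane source, C(x,t) = M/(n_e·A·√(4πDt)) · exp(−(x−vt)²/(4Dt)), with n_e·A the pore (flow) area.
Plume center vt = 0.042 × 630 = 26.46 m, so the well at 18 m is 8.46 m upgradient of the peak.
√(4πDt) = 15.92 m, giving peak height M/(n_e·A·√(4πDt)) = 110/(0.37 × 8.0 × 15.92) = 2.334 kg/m³.
(x−vt)²/(4Dt) = (-8.46)²/(4 × 0.032 × 630) = 0.8875; exp(−0.8875) = 0.4117.
C = 2.334 × 0.4117 = 0.961 kg/m³.

0.961 kg/m³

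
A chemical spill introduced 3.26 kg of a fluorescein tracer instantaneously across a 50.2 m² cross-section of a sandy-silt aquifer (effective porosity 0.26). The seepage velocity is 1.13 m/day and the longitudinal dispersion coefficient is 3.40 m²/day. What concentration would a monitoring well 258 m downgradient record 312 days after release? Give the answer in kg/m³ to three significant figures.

For an instantaneous plane source, C(x,t) = M/(n_e·A·√(4πDt)) · exp(−(x−vt)²/(4Dt)), with n_e·A the pore (flow) area.
Plume center vt = 1.13 × 312 = 352.56 m, so the well at 258 m is 94.56 m upgradient of the peak.
√(4πDt) = 115.5 m, giving peak height M/(n_e·A·√(4πDt)) = 3.26/(0.26 × 50.2 × 115.5) = 0.002163 kg/m³.
(x−vt)²/(4Dt) = (-94.56)²/(4 × 3.40 × 312) = 2.107; exp(−2.107) = 0.1216.
C = 0.002163 × 0.1216 = 0.000263 kg/m³.

0.000263 kg/m³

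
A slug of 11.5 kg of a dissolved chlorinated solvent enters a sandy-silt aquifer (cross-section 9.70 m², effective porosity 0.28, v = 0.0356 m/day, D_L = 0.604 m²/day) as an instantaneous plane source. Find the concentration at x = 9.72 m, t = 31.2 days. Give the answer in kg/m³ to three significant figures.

For an instantaneous plane source, C(x,t) = M/(n_e·A·√(4πDt)) · exp(−(x−vt)²/(4Dt)), with n_e·A the pore (flow) area.
Plume center vt = 0.0356 × 31.2 = 1.11072 m, so the well at 9.72 m is 8.60928 m downgradient of the peak.
√(4πDt) = 15.39 m, giving peak height M/(n_e·A·√(4πDt)) = 11.5/(0.28 × 9.70 × 15.39) = 0.2751 kg/m³.
(x−vt)²/(4Dt) = (8.60928)²/(4 × 0.604 × 31.2) = 0.9833; exp(−0.9833) = 0.3741.
C = 0.2751 × 0.3741 = 0.103 kg/m³.

0.103 kg/m³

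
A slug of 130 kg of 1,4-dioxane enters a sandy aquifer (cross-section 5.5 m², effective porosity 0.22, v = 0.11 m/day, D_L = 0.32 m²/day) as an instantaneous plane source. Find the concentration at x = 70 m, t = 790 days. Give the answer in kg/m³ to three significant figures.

1.44 kg/m³

For an instantaneous plane source, C(x,t) = M/(n_e·A·√(4πDt)) · exp(−(x−vt)²/(4Dt)), with n_e·A the pore (flow) area.
Plume center vt = 0.11 × 790 = 86.9 m, so the well at 70 m is 16.9 m upgradient of the peak.
√(4πDt) = 56.36 m, giving peak height M/(n_e·A·√(4πDt)) = 130/(0.22 × 5.5 × 56.36) = 1.906 kg/m³.
(x−vt)²/(4Dt) = (-16.9)²/(4 × 0.32 × 790) = 0.2824; exp(−0.2824) = 0.7540.
C = 1.906 × 0.7540 = 1.44 kg/m³.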